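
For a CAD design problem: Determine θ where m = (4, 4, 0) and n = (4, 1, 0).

m·n = 4·4 + 4·1 + 0·0 = 16 + 4 + 0 = 20
|m| = √(4² + 4² + 0²) = √32 ≈ 5.657
|n| = √(4² + 1² + 0²) = √17 ≈ 4.123
cos θ = (m·n)/(|m||n|) = 20/(5.657·4.123) ≈ 0.8575
θ = arccos(0.8575) ≈ 30.96°

30.96°


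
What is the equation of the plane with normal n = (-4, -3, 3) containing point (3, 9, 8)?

The plane through P with normal n = (a, b, c) satisfies n·(r - P) = 0,
i.e. ax + by + cz = a·x₀ + b·y₀ + c·z₀.
d = (-4)·3 + (-3)·9 + 3·8
  = -12 - 27 + 24
  = -15
Equation: -4x - 3y + 3z = -15

-4x - 3y + 3z = -15


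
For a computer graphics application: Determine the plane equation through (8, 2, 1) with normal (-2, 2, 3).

The plane through P with normal n = (a, b, c) satisfies n·(r - P) = 0,
i.e. ax + by + cz = a·x₀ + b·y₀ + c·z₀.
d = (-2)·8 + 2·2 + 3·1
  = -16 + 4 + 3
  = -9
Equation: -2x + 2y + 3z = -9

-2x + 2y + 3z = -9


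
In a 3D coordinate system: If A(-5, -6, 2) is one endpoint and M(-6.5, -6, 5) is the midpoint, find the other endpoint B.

B = 2M - A
  = (2·(-6.5) - (-5), 2·(-6) - (-6), 2·5 - 2)
  = (-13 + 5, -12 + 6, 10 - 2)
  = (-8, -6, 8)

(-8, -6, 8)


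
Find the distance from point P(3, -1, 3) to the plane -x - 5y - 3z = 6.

distance = |a·x₀ + b·y₀ + c·z₀ - d| / √(a² + b² + c²)
  = |(-1)·3 + (-5)·(-1) + (-3)·3 - 6| / √((-1)² + (-5)² + (-3)²)
  = |-3 + 5 - 9 - 6| / √(1 + 25 + 9)
  = |-13| / √35
  = 13 / 5.916
  ≈ 2.197

2.197


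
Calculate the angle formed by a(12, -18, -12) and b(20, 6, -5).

a·b = 12·20 + (-18)·6 + (-12)·(-5) = 240 - 108 + 60 = 192
|a| = √(12² + (-18)² + (-12)²) = √612 ≈ 24.74
|b| = √(20² + 6² + (-5)²) = √461 ≈ 21.47
cos θ = (a·b)/(|a||b|) = 192/(24.74·21.47) ≈ 0.3615
θ = arccos(0.3615) ≈ 68.81°

68.81°


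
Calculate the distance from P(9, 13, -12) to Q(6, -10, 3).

d = √[(x₂-x₁)² + (y₂-y₁)² + (z₂-z₁)²]
  = √[(-3)² + (-23)² + 15²]
  = √[9 + 529 + 225]
  = √763
  ≈ 27.62

27.62


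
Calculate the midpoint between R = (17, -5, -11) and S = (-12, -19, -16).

M = ((x₁+x₂)/2, (y₁+y₂)/2, (z₁+z₂)/2)
  = ((17 - 12)/2, (-5 - 19)/2, (-11 - 16)/2)
  = (5/2, -24/2, -27/2)
  = (2.5, -12, -13.5)

(2.5, -12, -13.5)


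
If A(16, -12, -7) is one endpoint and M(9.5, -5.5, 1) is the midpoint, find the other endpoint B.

B = 2M - A
  = (2·9.5 - 16, 2·(-5.5) - (-12), 2·1 - (-7))
  = (19 - 16, -11 + 12, 2 + 7)
  = (3, 1, 9)

(3, 1, 9)


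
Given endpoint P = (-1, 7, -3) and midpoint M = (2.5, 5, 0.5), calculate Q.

Q = 2M - P
  = (2·2.5 - (-1), 2·5 - 7, 2·0.5 - (-3))
  = (5 + 1, 10 - 7, 1 + 3)
  = (6, 3, 4)

(6, 3, 4)


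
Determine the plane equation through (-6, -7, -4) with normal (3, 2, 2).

The plane through P with normal n = (a, b, c) satisfies n·(r - P) = 0,
i.e. ax + by + cz = a·x₀ + b·y₀ + c·z₀.
d = 3·(-6) + 2·(-7) + 2·(-4)
  = -18 - 14 - 8
  = -40
Equation: 3x + 2y + 2z = -40

3x + 2y + 2z = -40


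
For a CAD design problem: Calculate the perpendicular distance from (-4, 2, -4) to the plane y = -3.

distance = |a·x₀ + b·y₀ + c·z₀ - d| / √(a² + b² + c²)
  = |0·(-4) + 1·2 + 0·(-4) - (-3)| / √(0² + 1² + 0²)
  = |0 + 2 + 0 + 3| / √(0 + 1 + 0)
  = |5| / √1
  = 5 / 1
  ≈ 5

5


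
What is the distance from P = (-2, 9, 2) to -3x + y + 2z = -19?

distance = |a·x₀ + b·y₀ + c·z₀ - d| / √(a² + b² + c²)
  = |(-3)·(-2) + 1·9 + 2·2 - (-19)| / √((-3)² + 1² + 2²)
  = |6 + 9 + 4 + 19| / √(9 + 1 + 4)
  = |38| / √14
  = 38 / 3.742
  ≈ 10.16

10.16


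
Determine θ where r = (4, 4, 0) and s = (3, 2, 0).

r·s = 4·3 + 4·2 + 0·0 = 12 + 8 + 0 = 20
|r| = √(4² + 4² + 0²) = √32 ≈ 5.657
|s| = √(3² + 2² + 0²) = √13 ≈ 3.606
cos θ = (r·s)/(|r||s|) = 20/(5.657·3.606) ≈ 0.9806
θ = arccos(0.9806) ≈ 11.31°

11.31°


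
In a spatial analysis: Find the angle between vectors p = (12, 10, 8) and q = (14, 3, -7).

p·q = 12·14 + 10·3 + 8·(-7) = 168 + 30 - 56 = 142
|p| = √(12² + 10² + 8²) = √308 ≈ 17.55
|q| = √(14² + 3² + (-7)²) = √254 ≈ 15.94
cos θ = (p·q)/(|p||q|) = 142/(17.55·15.94) ≈ 0.5077
θ = arccos(0.5077) ≈ 59.49°

59.49°


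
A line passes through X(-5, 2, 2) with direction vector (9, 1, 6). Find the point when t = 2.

P(t) = X + t·d
  = (-5 + 9·2, 2 + 1·2, 2 + 6·2)
  = (-5 + 18, 2 + 2, 2 + 12)
  = (13, 4, 14)

(13, 4, 14)


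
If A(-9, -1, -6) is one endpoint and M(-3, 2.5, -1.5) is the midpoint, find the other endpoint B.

B = 2M - A
  = (2·(-3) - (-9), 2·2.5 - (-1), 2·(-1.5) - (-6))
  = (-6 + 9, 5 + 1, -3 + 6)
  = (3, 6, 3)

(3, 6, 3)


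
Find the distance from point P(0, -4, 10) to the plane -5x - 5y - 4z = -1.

distance = |a·x₀ + b·y₀ + c·z₀ - d| / √(a² + b² + c²)
  = |(-5)·0 + (-5)·(-4) + (-4)·10 - (-1)| / √((-5)² + (-5)² + (-4)²)
  = |0 + 20 - 40 + 1| / √(25 + 25 + 16)
  = |-19| / √66
  = 19 / 8.124
  ≈ 2.339

2.339


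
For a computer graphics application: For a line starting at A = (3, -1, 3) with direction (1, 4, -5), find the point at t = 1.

P(t) = A + t·d
  = (3 + 1·1, -1 + 4·1, 3 + (-5)·1)
  = (3 + 1, -1 + 4, 3 - 5)
  = (4, 3, -2)

(4, 3, -2)


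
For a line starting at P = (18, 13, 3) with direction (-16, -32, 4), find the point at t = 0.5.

P(t) = P + t·d
  = (18 + (-16)·0.5, 13 + (-32)·0.5, 3 + 4·0.5)
  = (18 - 8, 13 - 16, 3 + 2)
  = (10, -3, 5)

(10, -3, 5)


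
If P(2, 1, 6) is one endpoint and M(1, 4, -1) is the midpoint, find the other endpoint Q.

Q = 2M - P
  = (2·1 - 2, 2·4 - 1, 2·(-1) - 6)
  = (2 - 2, 8 - 1, -2 - 6)
  = (0, 7, -8)

(0, 7, -8)


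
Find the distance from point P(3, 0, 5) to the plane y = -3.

distance = |a·x₀ + b·y₀ + c·z₀ - d| / √(a² + b² + c²)
  = |0·3 + 1·0 + 0·5 - (-3)| / √(0² + 1² + 0²)
  = |0 + 0 + 0 + 3| / √(0 + 1 + 0)
  = |3| / √1
  = 3 / 1
  ≈ 3

3


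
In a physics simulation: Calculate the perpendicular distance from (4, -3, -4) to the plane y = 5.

distance = |a·x₀ + b·y₀ + c·z₀ - d| / √(a² + b² + c²)
  = |0·4 + 1·(-3) + 0·(-4) - 5| / √(0² + 1² + 0²)
  = |0 - 3 + 0 - 5| / √(0 + 1 + 0)
  = |-8| / √1
  = 8 / 1
  ≈ 8

8


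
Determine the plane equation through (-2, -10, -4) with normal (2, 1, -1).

The plane through P with normal n = (a, b, c) satisfies n·(r - P) = 0,
i.e. ax + by + cz = a·x₀ + b·y₀ + c·z₀.
d = 2·(-2) + 1·(-10) + (-1)·(-4)
  = -4 - 10 + 4
  = -10
Equation: 2x + y - z = -10

2x + y - z = -10


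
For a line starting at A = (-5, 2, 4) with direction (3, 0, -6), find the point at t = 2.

P(t) = A + t·d
  = (-5 + 3·2, 2 + 0·2, 4 + (-6)·2)
  = (-5 + 6, 2 + 0, 4 - 12)
  = (1, 2, -8)

(1, 2, -8)


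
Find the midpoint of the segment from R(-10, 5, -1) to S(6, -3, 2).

M = ((x₁+x₂)/2, (y₁+y₂)/2, (z₁+z₂)/2)
  = ((-10 + 6)/2, (5 - 3)/2, (-1 + 2)/2)
  = (-4/2, 2/2, 1/2)
  = (-2, 1, 0.5)

(-2, 1, 0.5)


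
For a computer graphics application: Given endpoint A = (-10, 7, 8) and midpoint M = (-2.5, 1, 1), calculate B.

B = 2M - A
  = (2·(-2.5) - (-10), 2·1 - 7, 2·1 - 8)
  = (-5 + 10, 2 - 7, 2 - 8)
  = (5, -5, -6)

(5, -5, -6)


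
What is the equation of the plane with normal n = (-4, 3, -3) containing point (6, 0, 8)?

The plane through P with normal n = (a, b, c) satisfies n·(r - P) = 0,
i.e. ax + by + cz = a·x₀ + b·y₀ + c·z₀.
d = (-4)·6 + 3·0 + (-3)·8
  = -24 + 0 - 24
  = -48
Equation: -4x + 3y - 3z = -48

-4x + 3y - 3z = -48


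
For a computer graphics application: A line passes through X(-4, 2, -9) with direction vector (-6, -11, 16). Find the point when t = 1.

P(t) = X + t·d
  = (-4 + (-6)·1, 2 + (-11)·1, -9 + 16·1)
  = (-4 - 6, 2 - 11, -9 + 16)
  = (-10, -9, 7)

(-10, -9, 7)


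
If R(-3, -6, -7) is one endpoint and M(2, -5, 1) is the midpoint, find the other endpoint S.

S = 2M - R
  = (2·2 - (-3), 2·(-5) - (-6), 2·1 - (-7))
  = (4 + 3, -10 + 6, 2 + 7)
  = (7, -4, 9)

(7, -4, 9)


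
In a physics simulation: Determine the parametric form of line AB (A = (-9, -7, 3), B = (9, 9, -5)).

Direction vector d = B - A = (9 + 9, 9 + 7, -5 - 3) = (18, 16, -8)
Parametric form r = A + t·d:
x = -9 + 18t, y = -7 + 16t, z = 3 - 8t

x = -9 + 18t, y = -7 + 16t, z = 3 - 8t


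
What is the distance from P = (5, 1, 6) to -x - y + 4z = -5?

distance = |a·x₀ + b·y₀ + c·z₀ - d| / √(a² + b² + c²)
  = |(-1)·5 + (-1)·1 + 4·6 - (-5)| / √((-1)² + (-1)² + 4²)
  = |-5 - 1 + 24 + 5| / √(1 + 1 + 16)
  = |23| / √18
  = 23 / 4.243
  ≈ 5.421

5.421


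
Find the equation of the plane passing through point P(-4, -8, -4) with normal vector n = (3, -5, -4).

The plane through P with normal n = (a, b, c) satisfies n·(r - P) = 0,
i.e. ax + by + cz = a·x₀ + b·y₀ + c·z₀.
d = 3·(-4) + (-5)·(-8) + (-4)·(-4)
  = -12 + 40 + 16
  = 44
Equation: 3x - 5y - 4z = 44

3x - 5y - 4z = 44


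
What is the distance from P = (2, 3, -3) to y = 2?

distance = |a·x₀ + b·y₀ + c·z₀ - d| / √(a² + b² + c²)
  = |0·2 + 1·3 + 0·(-3) - 2| / √(0² + 1² + 0²)
  = |0 + 3 + 0 - 2| / √(0 + 1 + 0)
  = |1| / √1
  = 1 / 1
  ≈ 1

1


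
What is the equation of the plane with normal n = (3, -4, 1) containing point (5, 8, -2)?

The plane through P with normal n = (a, b, c) satisfies n·(r - P) = 0,
i.e. ax + by + cz = a·x₀ + b·y₀ + c·z₀.
d = 3·5 + (-4)·8 + 1·(-2)
  = 15 - 32 - 2
  = -19
Equation: 3x - 4y + z = -19

3x - 4y + z = -19


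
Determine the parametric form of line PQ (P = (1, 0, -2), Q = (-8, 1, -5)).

Direction vector d = Q - P = (-8 - 1, 1 + 0, -5 + 2) = (-9, 1, -3)
Parametric form r = P + t·d:
x = 1 - 9t, y = 0 + t, z = -2 - 3t

x = 1 - 9t, y = 0 + t, z = -2 - 3t


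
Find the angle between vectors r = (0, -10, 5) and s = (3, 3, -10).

r·s = 0·3 + (-10)·3 + 5·(-10) = 0 - 30 - 50 = -80
|r| = √(0² + (-10)² + 5²) = √125 ≈ 11.18
|s| = √(3² + 3² + (-10)²) = √118 ≈ 10.86
cos θ = (r·s)/(|r||s|) = -80/(11.18·10.86) ≈ -0.6587
θ = arccos(-0.6587) ≈ 131.2°

131.2°


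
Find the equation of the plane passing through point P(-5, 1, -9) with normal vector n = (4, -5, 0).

The plane through P with normal n = (a, b, c) satisfies n·(r - P) = 0,
i.e. ax + by + cz = a·x₀ + b·y₀ + c·z₀.
d = 4·(-5) + (-5)·1 + 0·(-9)
  = -20 - 5 + 0
  = -25
Equation: 4x - 5y = -25

4x - 5y = -25


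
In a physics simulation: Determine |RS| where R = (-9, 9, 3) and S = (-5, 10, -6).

d = √[(x₂-x₁)² + (y₂-y₁)² + (z₂-z₁)²]
  = √[4² + 1² + (-9)²]
  = √[16 + 1 + 81]
  = √98
  ≈ 9.899

9.899


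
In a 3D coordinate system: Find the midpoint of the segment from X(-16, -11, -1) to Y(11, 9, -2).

M = ((x₁+x₂)/2, (y₁+y₂)/2, (z₁+z₂)/2)
  = ((-16 + 11)/2, (-11 + 9)/2, (-1 - 2)/2)
  = (-5/2, -2/2, -3/2)
  = (-2.5, -1, -1.5)

(-2.5, -1, -1.5)


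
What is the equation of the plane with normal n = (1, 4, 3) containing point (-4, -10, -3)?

The plane through P with normal n = (a, b, c) satisfies n·(r - P) = 0,
i.e. ax + by + cz = a·x₀ + b·y₀ + c·z₀.
d = 1·(-4) + 4·(-10) + 3·(-3)
  = -4 - 40 - 9
  = -53
Equation: x + 4y + 3z = -53

x + 4y + 3z = -53


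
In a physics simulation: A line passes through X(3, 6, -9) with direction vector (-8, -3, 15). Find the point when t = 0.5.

P(t) = X + t·d
  = (3 + (-8)·0.5, 6 + (-3)·0.5, -9 + 15·0.5)
  = (3 - 4, 6 - 1.5, -9 + 7.5)
  = (-1, 4.5, -1.5)

(-1, 4.5, -1.5)


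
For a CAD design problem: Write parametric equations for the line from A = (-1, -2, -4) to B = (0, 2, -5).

Direction vector d = B - A = (0 + 1, 2 + 2, -5 + 4) = (1, 4, -1)
Parametric form r = A + t·d:
x = -1 + t, y = -2 + 4t, z = -4 - t

x = -1 + t, y = -2 + 4t, z = -4 - t


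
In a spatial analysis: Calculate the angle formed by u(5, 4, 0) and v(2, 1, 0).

u·v = 5·2 + 4·1 + 0·0 = 10 + 4 + 0 = 14
|u| = √(5² + 4² + 0²) = √41 ≈ 6.403
|v| = √(2² + 1² + 0²) = √5 ≈ 2.236
cos θ = (u·v)/(|u||v|) = 14/(6.403·2.236) ≈ 0.9778
θ = arccos(0.9778) ≈ 12.09°

12.09°


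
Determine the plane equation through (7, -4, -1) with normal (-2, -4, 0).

The plane through P with normal n = (a, b, c) satisfies n·(r - P) = 0,
i.e. ax + by + cz = a·x₀ + b·y₀ + c·z₀.
d = (-2)·7 + (-4)·(-4) + 0·(-1)
  = -14 + 16 + 0
  = 2
Equation: -2x - 4y = 2

-2x - 4y = 2


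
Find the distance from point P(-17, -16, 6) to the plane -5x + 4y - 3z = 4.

distance = |a·x₀ + b·y₀ + c·z₀ - d| / √(a² + b² + c²)
  = |(-5)·(-17) + 4·(-16) + (-3)·6 - 4| / √((-5)² + 4² + (-3)²)
  = |85 - 64 - 18 - 4| / √(25 + 16 + 9)
  = |-1| / √50
  = 1 / 7.071
  ≈ 0.1414

0.1414


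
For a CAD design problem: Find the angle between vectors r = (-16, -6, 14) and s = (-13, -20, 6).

r·s = (-16)·(-13) + (-6)·(-20) + 14·6 = 208 + 120 + 84 = 412
|r| = √((-16)² + (-6)² + 14²) = √488 ≈ 22.09
|s| = √((-13)² + (-20)² + 6²) = √605 ≈ 24.6
cos θ = (r·s)/(|r||s|) = 412/(22.09·24.6) ≈ 0.7582
θ = arccos(0.7582) ≈ 40.69°

40.69°


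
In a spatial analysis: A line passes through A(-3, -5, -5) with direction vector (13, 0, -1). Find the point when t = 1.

P(t) = A + t·d
  = (-3 + 13·1, -5 + 0·1, -5 + (-1)·1)
  = (-3 + 13, -5 + 0, -5 - 1)
  = (10, -5, -6)

(10, -5, -6)


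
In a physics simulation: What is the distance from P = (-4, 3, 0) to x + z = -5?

distance = |a·x₀ + b·y₀ + c·z₀ - d| / √(a² + b² + c²)
  = |1·(-4) + 0·3 + 1·0 - (-5)| / √(1² + 0² + 1²)
  = |-4 + 0 + 0 + 5| / √(1 + 0 + 1)
  = |1| / √2
  = 1 / 1.414
  ≈ 0.7071

0.7071


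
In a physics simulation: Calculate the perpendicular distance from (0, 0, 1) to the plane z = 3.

distance = |a·x₀ + b·y₀ + c·z₀ - d| / √(a² + b² + c²)
  = |0·0 + 0·0 + 1·1 - 3| / √(0² + 0² + 1²)
  = |0 + 0 + 1 - 3| / √(0 + 0 + 1)
  = |-2| / √1
  = 2 / 1
  ≈ 2

2


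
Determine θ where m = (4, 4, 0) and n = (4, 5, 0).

m·n = 4·4 + 4·5 + 0·0 = 16 + 20 + 0 = 36
|m| = √(4² + 4² + 0²) = √32 ≈ 5.657
|n| = √(4² + 5² + 0²) = √41 ≈ 6.403
cos θ = (m·n)/(|m||n|) = 36/(5.657·6.403) ≈ 0.9939
θ = arccos(0.9939) ≈ 6.34°

6.34°


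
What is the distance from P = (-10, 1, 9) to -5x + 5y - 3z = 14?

distance = |a·x₀ + b·y₀ + c·z₀ - d| / √(a² + b² + c²)
  = |(-5)·(-10) + 5·1 + (-3)·9 - 14| / √((-5)² + 5² + (-3)²)
  = |50 + 5 - 27 - 14| / √(25 + 25 + 9)
  = |14| / √59
  = 14 / 7.681
  ≈ 1.823

1.823


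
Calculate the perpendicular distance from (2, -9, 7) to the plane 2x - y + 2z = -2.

distance = |a·x₀ + b·y₀ + c·z₀ - d| / √(a² + b² + c²)
  = |2·2 + (-1)·(-9) + 2·7 - (-2)| / √(2² + (-1)² + 2²)
  = |4 + 9 + 14 + 2| / √(4 + 1 + 4)
  = |29| / √9
  = 29 / 3
  ≈ 9.667

9.667


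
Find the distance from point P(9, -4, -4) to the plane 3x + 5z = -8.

distance = |a·x₀ + b·y₀ + c·z₀ - d| / √(a² + b² + c²)
  = |3·9 + 0·(-4) + 5·(-4) - (-8)| / √(3² + 0² + 5²)
  = |27 + 0 - 20 + 8| / √(9 + 0 + 25)
  = |15| / √34
  = 15 / 5.831
  ≈ 2.572

2.572


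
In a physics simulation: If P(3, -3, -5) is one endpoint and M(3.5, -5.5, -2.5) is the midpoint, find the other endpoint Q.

Q = 2M - P
  = (2·3.5 - 3, 2·(-5.5) - (-3), 2·(-2.5) - (-5))
  = (7 - 3, -11 + 3, -5 + 5)
  = (4, -8, 0)

(4, -8, 0)


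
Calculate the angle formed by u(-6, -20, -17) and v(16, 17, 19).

u·v = (-6)·16 + (-20)·17 + (-17)·19 = -96 - 340 - 323 = -759
|u| = √((-6)² + (-20)² + (-17)²) = √725 ≈ 26.93
|v| = √(16² + 17² + 19²) = √906 ≈ 30.1
cos θ = (u·v)/(|u||v|) = -759/(26.93·30.1) ≈ -0.9365
θ = arccos(-0.9365) ≈ 159.5°

159.5°


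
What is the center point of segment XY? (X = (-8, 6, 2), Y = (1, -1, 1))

M = ((x₁+x₂)/2, (y₁+y₂)/2, (z₁+z₂)/2)
  = ((-8 + 1)/2, (6 - 1)/2, (2 + 1)/2)
  = (-7/2, 5/2, 3/2)
  = (-3.5, 2.5, 1.5)

(-3.5, 2.5, 1.5)


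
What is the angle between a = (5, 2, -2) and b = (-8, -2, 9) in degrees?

a·b = 5·(-8) + 2·(-2) + (-2)·9 = -40 - 4 - 18 = -62
|a| = √(5² + 2² + (-2)²) = √33 ≈ 5.745
|b| = √((-8)² + (-2)² + 9²) = √149 ≈ 12.21
cos θ = (a·b)/(|a||b|) = -62/(5.745·12.21) ≈ -0.8842
θ = arccos(-0.8842) ≈ 152.2°

152.2°


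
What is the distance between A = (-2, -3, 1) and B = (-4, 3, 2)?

d = √[(x₂-x₁)² + (y₂-y₁)² + (z₂-z₁)²]
  = √[(-2)² + 6² + 1²]
  = √[4 + 36 + 1]
  = √41
  ≈ 6.403

6.403


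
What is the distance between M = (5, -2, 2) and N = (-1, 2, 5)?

d = √[(x₂-x₁)² + (y₂-y₁)² + (z₂-z₁)²]
  = √[(-6)² + 4² + 3²]
  = √[36 + 16 + 9]
  = √61
  ≈ 7.81

7.81


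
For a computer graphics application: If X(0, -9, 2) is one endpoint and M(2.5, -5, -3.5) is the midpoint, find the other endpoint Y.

Y = 2M - X
  = (2·2.5 - 0, 2·(-5) - (-9), 2·(-3.5) - 2)
  = (5 + 0, -10 + 9, -7 - 2)
  = (5, -1, -9)

(5, -1, -9)


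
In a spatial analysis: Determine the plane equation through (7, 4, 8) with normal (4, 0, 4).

The plane through P with normal n = (a, b, c) satisfies n·(r - P) = 0,
i.e. ax + by + cz = a·x₀ + b·y₀ + c·z₀.
d = 4·7 + 0·4 + 4·8
  = 28 + 0 + 32
  = 60
Equation: 4x + 4z = 60

4x + 4z = 60


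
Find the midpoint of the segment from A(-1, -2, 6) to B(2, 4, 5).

M = ((x₁+x₂)/2, (y₁+y₂)/2, (z₁+z₂)/2)
  = ((-1 + 2)/2, (-2 + 4)/2, (6 + 5)/2)
  = (1/2, 2/2, 11/2)
  = (0.5, 1, 5.5)

(0.5, 1, 5.5)


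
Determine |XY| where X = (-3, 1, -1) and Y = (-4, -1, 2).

d = √[(x₂-x₁)² + (y₂-y₁)² + (z₂-z₁)²]
  = √[(-1)² + (-2)² + 3²]
  = √[1 + 4 + 9]
  = √14
  ≈ 3.742

3.742


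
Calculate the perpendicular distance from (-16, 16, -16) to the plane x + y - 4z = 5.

distance = |a·x₀ + b·y₀ + c·z₀ - d| / √(a² + b² + c²)
  = |1·(-16) + 1·16 + (-4)·(-16) - 5| / √(1² + 1² + (-4)²)
  = |-16 + 16 + 64 - 5| / √(1 + 1 + 16)
  = |59| / √18
  = 59 / 4.243
  ≈ 13.91

13.91


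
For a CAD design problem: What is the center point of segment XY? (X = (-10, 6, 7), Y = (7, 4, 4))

M = ((x₁+x₂)/2, (y₁+y₂)/2, (z₁+z₂)/2)
  = ((-10 + 7)/2, (6 + 4)/2, (7 + 4)/2)
  = (-3/2, 10/2, 11/2)
  = (-1.5, 5, 5.5)

(-1.5, 5, 5.5)


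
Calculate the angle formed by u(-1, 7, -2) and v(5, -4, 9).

u·v = (-1)·5 + 7·(-4) + (-2)·9 = -5 - 28 - 18 = -51
|u| = √((-1)² + 7² + (-2)²) = √54 ≈ 7.348
|v| = √(5² + (-4)² + 9²) = √122 ≈ 11.05
cos θ = (u·v)/(|u||v|) = -51/(7.348·11.05) ≈ -0.6283
θ = arccos(-0.6283) ≈ 128.9°

128.9°


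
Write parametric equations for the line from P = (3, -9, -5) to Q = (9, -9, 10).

Direction vector d = Q - P = (9 - 3, -9 + 9, 10 + 5) = (6, 0, 15)
Parametric form r = P + t·d:
x = 3 + 6t, y = -9, z = -5 + 15t

x = 3 + 6t, y = -9, z = -5 + 15t


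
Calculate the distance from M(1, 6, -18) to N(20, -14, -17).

d = √[(x₂-x₁)² + (y₂-y₁)² + (z₂-z₁)²]
  = √[19² + (-20)² + 1²]
  = √[361 + 400 + 1]
  = √762
  ≈ 27.6

27.6


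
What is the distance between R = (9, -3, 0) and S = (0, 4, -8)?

d = √[(x₂-x₁)² + (y₂-y₁)² + (z₂-z₁)²]
  = √[(-9)² + 7² + (-8)²]
  = √[81 + 49 + 64]
  = √194
  ≈ 13.93

13.93


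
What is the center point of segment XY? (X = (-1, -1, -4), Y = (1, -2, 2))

M = ((x₁+x₂)/2, (y₁+y₂)/2, (z₁+z₂)/2)
  = ((-1 + 1)/2, (-1 - 2)/2, (-4 + 2)/2)
  = (0/2, -3/2, -2/2)
  = (0, -1.5, -1)

(0, -1.5, -1)


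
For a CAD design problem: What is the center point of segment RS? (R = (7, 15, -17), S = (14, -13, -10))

M = ((x₁+x₂)/2, (y₁+y₂)/2, (z₁+z₂)/2)
  = ((7 + 14)/2, (15 - 13)/2, (-17 - 10)/2)
  = (21/2, 2/2, -27/2)
  = (10.5, 1, -13.5)

(10.5, 1, -13.5)


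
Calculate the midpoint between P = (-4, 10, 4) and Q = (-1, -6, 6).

M = ((x₁+x₂)/2, (y₁+y₂)/2, (z₁+z₂)/2)
  = ((-4 - 1)/2, (10 - 6)/2, (4 + 6)/2)
  = (-5/2, 4/2, 10/2)
  = (-2.5, 2, 5)

(-2.5, 2, 5)


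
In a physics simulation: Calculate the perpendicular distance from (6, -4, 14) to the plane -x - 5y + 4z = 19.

distance = |a·x₀ + b·y₀ + c·z₀ - d| / √(a² + b² + c²)
  = |(-1)·6 + (-5)·(-4) + 4·14 - 19| / √((-1)² + (-5)² + 4²)
  = |-6 + 20 + 56 - 19| / √(1 + 25 + 16)
  = |51| / √42
  = 51 / 6.481
  ≈ 7.869

7.869


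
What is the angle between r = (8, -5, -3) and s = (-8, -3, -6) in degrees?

r·s = 8·(-8) + (-5)·(-3) + (-3)·(-6) = -64 + 15 + 18 = -31
|r| = √(8² + (-5)² + (-3)²) = √98 ≈ 9.899
|s| = √((-8)² + (-3)² + (-6)²) = √109 ≈ 10.44
cos θ = (r·s)/(|r||s|) = -31/(9.899·10.44) ≈ -0.2999
θ = arccos(-0.2999) ≈ 107.5°

107.5°


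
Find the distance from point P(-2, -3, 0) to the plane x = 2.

distance = |a·x₀ + b·y₀ + c·z₀ - d| / √(a² + b² + c²)
  = |1·(-2) + 0·(-3) + 0·0 - 2| / √(1² + 0² + 0²)
  = |-2 + 0 + 0 - 2| / √(1 + 0 + 0)
  = |-4| / √1
  = 4 / 1
  ≈ 4

4


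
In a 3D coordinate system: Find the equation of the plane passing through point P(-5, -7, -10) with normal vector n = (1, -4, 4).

The plane through P with normal n = (a, b, c) satisfies n·(r - P) = 0,
i.e. ax + by + cz = a·x₀ + b·y₀ + c·z₀.
d = 1·(-5) + (-4)·(-7) + 4·(-10)
  = -5 + 28 - 40
  = -17
Equation: x - 4y + 4z = -17

x - 4y + 4z = -17


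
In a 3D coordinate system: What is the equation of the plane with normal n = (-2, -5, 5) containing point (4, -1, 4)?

The plane through P with normal n = (a, b, c) satisfies n·(r - P) = 0,
i.e. ax + by + cz = a·x₀ + b·y₀ + c·z₀.
d = (-2)·4 + (-5)·(-1) + 5·4
  = -8 + 5 + 20
  = 17
Equation: -2x - 5y + 5z = 17

-2x - 5y + 5z = 17


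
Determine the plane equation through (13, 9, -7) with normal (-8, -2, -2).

The plane through P with normal n = (a, b, c) satisfies n·(r - P) = 0,
i.e. ax + by + cz = a·x₀ + b·y₀ + c·z₀.
d = (-8)·13 + (-2)·9 + (-2)·(-7)
  = -104 - 18 + 14
  = -108
Equation: -8x - 2y - 2z = -108

-8x - 2y - 2z = -108


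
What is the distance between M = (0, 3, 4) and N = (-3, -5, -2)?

d = √[(x₂-x₁)² + (y₂-y₁)² + (z₂-z₁)²]
  = √[(-3)² + (-8)² + (-6)²]
  = √[9 + 64 + 36]
  = √109
  ≈ 10.44

10.44


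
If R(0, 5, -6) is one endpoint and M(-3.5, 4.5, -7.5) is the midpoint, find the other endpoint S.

S = 2M - R
  = (2·(-3.5) - 0, 2·4.5 - 5, 2·(-7.5) - (-6))
  = (-7 + 0, 9 - 5, -15 + 6)
  = (-7, 4, -9)

(-7, 4, -9)


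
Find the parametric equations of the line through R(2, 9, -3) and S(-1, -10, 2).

Direction vector d = S - R = (-1 - 2, -10 - 9, 2 + 3) = (-3, -19, 5)
Parametric form r = R + t·d:
x = 2 - 3t, y = 9 - 19t, z = -3 + 5t

x = 2 - 3t, y = 9 - 19t, z = -3 + 5t


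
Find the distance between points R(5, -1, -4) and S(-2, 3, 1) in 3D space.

d = √[(x₂-x₁)² + (y₂-y₁)² + (z₂-z₁)²]
  = √[(-7)² + 4² + 5²]
  = √[49 + 16 + 25]
  = √90
  ≈ 9.487

9.487


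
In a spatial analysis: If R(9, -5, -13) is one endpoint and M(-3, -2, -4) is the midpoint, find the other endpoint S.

S = 2M - R
  = (2·(-3) - 9, 2·(-2) - (-5), 2·(-4) - (-13))
  = (-6 - 9, -4 + 5, -8 + 13)
  = (-15, 1, 5)

(-15, 1, 5)


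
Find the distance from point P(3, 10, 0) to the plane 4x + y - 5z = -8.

distance = |a·x₀ + b·y₀ + c·z₀ - d| / √(a² + b² + c²)
  = |4·3 + 1·10 + (-5)·0 - (-8)| / √(4² + 1² + (-5)²)
  = |12 + 10 + 0 + 8| / √(16 + 1 + 25)
  = |30| / √42
  = 30 / 6.481
  ≈ 4.629

4.629


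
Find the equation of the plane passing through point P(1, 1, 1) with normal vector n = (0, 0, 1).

The plane through P with normal n = (a, b, c) satisfies n·(r - P) = 0,
i.e. ax + by + cz = a·x₀ + b·y₀ + c·z₀.
d = 0·1 + 0·1 + 1·1
  = 0 + 0 + 1
  = 1
Equation: z = 1

z = 1


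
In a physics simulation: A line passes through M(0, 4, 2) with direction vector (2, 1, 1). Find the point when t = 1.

P(t) = M + t·d
  = (0 + 2·1, 4 + 1·1, 2 + 1·1)
  = (0 + 2, 4 + 1, 2 + 1)
  = (2, 5, 3)

(2, 5, 3)


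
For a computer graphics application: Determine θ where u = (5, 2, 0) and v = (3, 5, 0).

u·v = 5·3 + 2·5 + 0·0 = 15 + 10 + 0 = 25
|u| = √(5² + 2² + 0²) = √29 ≈ 5.385
|v| = √(3² + 5² + 0²) = √34 ≈ 5.831
cos θ = (u·v)/(|u||v|) = 25/(5.385·5.831) ≈ 0.7962
θ = arccos(0.7962) ≈ 37.23°

37.23°


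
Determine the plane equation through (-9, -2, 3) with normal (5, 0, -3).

The plane through P with normal n = (a, b, c) satisfies n·(r - P) = 0,
i.e. ax + by + cz = a·x₀ + b·y₀ + c·z₀.
d = 5·(-9) + 0·(-2) + (-3)·3
  = -45 + 0 - 9
  = -54
Equation: 5x - 3z = -54

5x - 3z = -54


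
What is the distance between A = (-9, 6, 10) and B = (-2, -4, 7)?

d = √[(x₂-x₁)² + (y₂-y₁)² + (z₂-z₁)²]
  = √[7² + (-10)² + (-3)²]
  = √[49 + 100 + 9]
  = √158
  ≈ 12.57

12.57


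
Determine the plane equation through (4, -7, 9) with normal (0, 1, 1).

The plane through P with normal n = (a, b, c) satisfies n·(r - P) = 0,
i.e. ax + by + cz = a·x₀ + b·y₀ + c·z₀.
d = 0·4 + 1·(-7) + 1·9
  = 0 - 7 + 9
  = 2
Equation: y + z = 2

y + z = 2


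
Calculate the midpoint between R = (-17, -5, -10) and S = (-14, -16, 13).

M = ((x₁+x₂)/2, (y₁+y₂)/2, (z₁+z₂)/2)
  = ((-17 - 14)/2, (-5 - 16)/2, (-10 + 13)/2)
  = (-31/2, -21/2, 3/2)
  = (-15.5, -10.5, 1.5)

(-15.5, -10.5, 1.5)


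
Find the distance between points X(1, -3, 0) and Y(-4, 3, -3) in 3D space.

d = √[(x₂-x₁)² + (y₂-y₁)² + (z₂-z₁)²]
  = √[(-5)² + 6² + (-3)²]
  = √[25 + 36 + 9]
  = √70
  ≈ 8.367

8.367


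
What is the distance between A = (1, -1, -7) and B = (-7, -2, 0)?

d = √[(x₂-x₁)² + (y₂-y₁)² + (z₂-z₁)²]
  = √[(-8)² + (-1)² + 7²]
  = √[64 + 1 + 49]
  = √114
  ≈ 10.68

10.68


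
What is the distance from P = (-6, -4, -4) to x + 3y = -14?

distance = |a·x₀ + b·y₀ + c·z₀ - d| / √(a² + b² + c²)
  = |1·(-6) + 3·(-4) + 0·(-4) - (-14)| / √(1² + 3² + 0²)
  = |-6 - 12 + 0 + 14| / √(1 + 9 + 0)
  = |-4| / √10
  = 4 / 3.162
  ≈ 1.265

1.265


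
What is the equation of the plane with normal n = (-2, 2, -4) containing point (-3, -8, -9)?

The plane through P with normal n = (a, b, c) satisfies n·(r - P) = 0,
i.e. ax + by + cz = a·x₀ + b·y₀ + c·z₀.
d = (-2)·(-3) + 2·(-8) + (-4)·(-9)
  = 6 - 16 + 36
  = 26
Equation: -2x + 2y - 4z = 26

-2x + 2y - 4z = 26


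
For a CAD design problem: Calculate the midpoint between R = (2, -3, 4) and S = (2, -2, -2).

M = ((x₁+x₂)/2, (y₁+y₂)/2, (z₁+z₂)/2)
  = ((2 + 2)/2, (-3 - 2)/2, (4 - 2)/2)
  = (4/2, -5/2, 2/2)
  = (2, -2.5, 1)

(2, -2.5, 1)


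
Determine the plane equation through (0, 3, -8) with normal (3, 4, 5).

The plane through P with normal n = (a, b, c) satisfies n·(r - P) = 0,
i.e. ax + by + cz = a·x₀ + b·y₀ + c·z₀.
d = 3·0 + 4·3 + 5·(-8)
  = 0 + 12 - 40
  = -28
Equation: 3x + 4y + 5z = -28

3x + 4y + 5z = -28


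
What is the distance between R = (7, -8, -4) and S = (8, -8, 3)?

d = √[(x₂-x₁)² + (y₂-y₁)² + (z₂-z₁)²]
  = √[1² + 0² + 7²]
  = √[1 + 0 + 49]
  = √50
  ≈ 7.071

7.071


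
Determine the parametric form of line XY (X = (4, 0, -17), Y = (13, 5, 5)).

Direction vector d = Y - X = (13 - 4, 5 + 0, 5 + 17) = (9, 5, 22)
Parametric form r = X + t·d:
x = 4 + 9t, y = 0 + 5t, z = -17 + 22t

x = 4 + 9t, y = 0 + 5t, z = -17 + 22t


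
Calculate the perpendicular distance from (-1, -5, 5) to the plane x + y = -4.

distance = |a·x₀ + b·y₀ + c·z₀ - d| / √(a² + b² + c²)
  = |1·(-1) + 1·(-5) + 0·5 - (-4)| / √(1² + 1² + 0²)
  = |-1 - 5 + 0 + 4| / √(1 + 1 + 0)
  = |-2| / √2
  = 2 / 1.414
  ≈ 1.414

1.414


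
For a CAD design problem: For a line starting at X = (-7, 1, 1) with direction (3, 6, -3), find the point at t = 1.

P(t) = X + t·d
  = (-7 + 3·1, 1 + 6·1, 1 + (-3)·1)
  = (-7 + 3, 1 + 6, 1 - 3)
  = (-4, 7, -2)

(-4, 7, -2)


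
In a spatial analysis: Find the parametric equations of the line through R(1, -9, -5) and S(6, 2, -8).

Direction vector d = S - R = (6 - 1, 2 + 9, -8 + 5) = (5, 11, -3)
Parametric form r = R + t·d:
x = 1 + 5t, y = -9 + 11t, z = -5 - 3t

x = 1 + 5t, y = -9 + 11t, z = -5 - 3t


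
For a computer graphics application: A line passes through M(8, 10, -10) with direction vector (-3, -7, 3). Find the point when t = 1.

P(t) = M + t·d
  = (8 + (-3)·1, 10 + (-7)·1, -10 + 3·1)
  = (8 - 3, 10 - 7, -10 + 3)
  = (5, 3, -7)

(5, 3, -7)


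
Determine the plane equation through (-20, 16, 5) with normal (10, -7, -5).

The plane through P with normal n = (a, b, c) satisfies n·(r - P) = 0,
i.e. ax + by + cz = a·x₀ + b·y₀ + c·z₀.
d = 10·(-20) + (-7)·16 + (-5)·5
  = -200 - 112 - 25
  = -337
Equation: 10x - 7y - 5z = -337

10x - 7y - 5z = -337


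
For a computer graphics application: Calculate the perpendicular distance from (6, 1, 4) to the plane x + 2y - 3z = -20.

distance = |a·x₀ + b·y₀ + c·z₀ - d| / √(a² + b² + c²)
  = |1·6 + 2·1 + (-3)·4 - (-20)| / √(1² + 2² + (-3)²)
  = |6 + 2 - 12 + 20| / √(1 + 4 + 9)
  = |16| / √14
  = 16 / 3.742
  ≈ 4.276

4.276


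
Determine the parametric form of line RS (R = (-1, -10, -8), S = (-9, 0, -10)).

Direction vector d = S - R = (-9 + 1, 0 + 10, -10 + 8) = (-8, 10, -2)
Parametric form r = R + t·d:
x = -1 - 8t, y = -10 + 10t, z = -8 - 2t

x = -1 - 8t, y = -10 + 10t, z = -8 - 2t


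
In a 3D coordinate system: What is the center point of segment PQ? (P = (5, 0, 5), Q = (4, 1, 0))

M = ((x₁+x₂)/2, (y₁+y₂)/2, (z₁+z₂)/2)
  = ((5 + 4)/2, (0 + 1)/2, (5 + 0)/2)
  = (9/2, 1/2, 5/2)
  = (4.5, 0.5, 2.5)

(4.5, 0.5, 2.5)


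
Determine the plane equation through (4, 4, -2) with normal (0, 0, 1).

The plane through P with normal n = (a, b, c) satisfies n·(r - P) = 0,
i.e. ax + by + cz = a·x₀ + b·y₀ + c·z₀.
d = 0·4 + 0·4 + 1·(-2)
  = 0 + 0 - 2
  = -2
Equation: z = -2

z = -2


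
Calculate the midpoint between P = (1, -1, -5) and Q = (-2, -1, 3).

M = ((x₁+x₂)/2, (y₁+y₂)/2, (z₁+z₂)/2)
  = ((1 - 2)/2, (-1 - 1)/2, (-5 + 3)/2)
  = (-1/2, -2/2, -2/2)
  = (-0.5, -1, -1)

(-0.5, -1, -1)


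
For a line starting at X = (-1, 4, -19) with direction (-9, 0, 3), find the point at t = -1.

P(t) = X + t·d
  = (-1 + (-9)·(-1), 4 + 0·(-1), -19 + 3·(-1))
  = (-1 + 9, 4 + 0, -19 - 3)
  = (8, 4, -22)

(8, 4, -22)


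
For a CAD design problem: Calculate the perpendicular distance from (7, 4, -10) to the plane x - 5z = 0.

distance = |a·x₀ + b·y₀ + c·z₀ - d| / √(a² + b² + c²)
  = |1·7 + 0·4 + (-5)·(-10) - 0| / √(1² + 0² + (-5)²)
  = |7 + 0 + 50 + 0| / √(1 + 0 + 25)
  = |57| / √26
  = 57 / 5.099
  ≈ 11.18

11.18


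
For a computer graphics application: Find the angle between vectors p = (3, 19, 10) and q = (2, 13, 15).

p·q = 3·2 + 19·13 + 10·15 = 6 + 247 + 150 = 403
|p| = √(3² + 19² + 10²) = √470 ≈ 21.68
|q| = √(2² + 13² + 15²) = √398 ≈ 19.95
cos θ = (p·q)/(|p||q|) = 403/(21.68·19.95) ≈ 0.9318
θ = arccos(0.9318) ≈ 21.29°

21.29°


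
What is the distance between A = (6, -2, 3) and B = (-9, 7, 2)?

d = √[(x₂-x₁)² + (y₂-y₁)² + (z₂-z₁)²]
  = √[(-15)² + 9² + (-1)²]
  = √[225 + 81 + 1]
  = √307
  ≈ 17.52

17.52


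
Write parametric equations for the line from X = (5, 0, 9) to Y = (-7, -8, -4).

Direction vector d = Y - X = (-7 - 5, -8 + 0, -4 - 9) = (-12, -8, -13)
Parametric form r = X + t·d:
x = 5 - 12t, y = 0 - 8t, z = 9 - 13t

x = 5 - 12t, y = 0 - 8t, z = 9 - 13t


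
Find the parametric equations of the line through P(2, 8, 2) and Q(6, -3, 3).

Direction vector d = Q - P = (6 - 2, -3 - 8, 3 - 2) = (4, -11, 1)
Parametric form r = P + t·d:
x = 2 + 4t, y = 8 - 11t, z = 2 + t

x = 2 + 4t, y = 8 - 11t, z = 2 + t


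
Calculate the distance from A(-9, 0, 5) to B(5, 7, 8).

d = √[(x₂-x₁)² + (y₂-y₁)² + (z₂-z₁)²]
  = √[14² + 7² + 3²]
  = √[196 + 49 + 9]
  = √254
  ≈ 15.94

15.94


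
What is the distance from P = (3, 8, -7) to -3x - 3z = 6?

distance = |a·x₀ + b·y₀ + c·z₀ - d| / √(a² + b² + c²)
  = |(-3)·3 + 0·8 + (-3)·(-7) - 6| / √((-3)² + 0² + (-3)²)
  = |-9 + 0 + 21 - 6| / √(9 + 0 + 9)
  = |6| / √18
  = 6 / 4.243
  ≈ 1.414

1.414


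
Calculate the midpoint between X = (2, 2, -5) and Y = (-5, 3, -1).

M = ((x₁+x₂)/2, (y₁+y₂)/2, (z₁+z₂)/2)
  = ((2 - 5)/2, (2 + 3)/2, (-5 - 1)/2)
  = (-3/2, 5/2, -6/2)
  = (-1.5, 2.5, -3)

(-1.5, 2.5, -3)


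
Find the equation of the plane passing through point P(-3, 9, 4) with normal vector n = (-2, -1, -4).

The plane through P with normal n = (a, b, c) satisfies n·(r - P) = 0,
i.e. ax + by + cz = a·x₀ + b·y₀ + c·z₀.
d = (-2)·(-3) + (-1)·9 + (-4)·4
  = 6 - 9 - 16
  = -19
Equation: -2x - y - 4z = -19

-2x - y - 4z = -19


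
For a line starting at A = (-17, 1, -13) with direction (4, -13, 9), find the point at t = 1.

P(t) = A + t·d
  = (-17 + 4·1, 1 + (-13)·1, -13 + 9·1)
  = (-17 + 4, 1 - 13, -13 + 9)
  = (-13, -12, -4)

(-13, -12, -4)


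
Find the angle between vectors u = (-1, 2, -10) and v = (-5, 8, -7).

u·v = (-1)·(-5) + 2·8 + (-10)·(-7) = 5 + 16 + 70 = 91
|u| = √((-1)² + 2² + (-10)²) = √105 ≈ 10.25
|v| = √((-5)² + 8² + (-7)²) = √138 ≈ 11.75
cos θ = (u·v)/(|u||v|) = 91/(10.25·11.75) ≈ 0.756
θ = arccos(0.756) ≈ 40.89°

40.89°


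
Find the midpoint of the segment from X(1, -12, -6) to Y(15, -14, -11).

M = ((x₁+x₂)/2, (y₁+y₂)/2, (z₁+z₂)/2)
  = ((1 + 15)/2, (-12 - 14)/2, (-6 - 11)/2)
  = (16/2, -26/2, -17/2)
  = (8, -13, -8.5)

(8, -13, -8.5)


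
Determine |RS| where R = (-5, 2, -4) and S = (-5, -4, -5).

d = √[(x₂-x₁)² + (y₂-y₁)² + (z₂-z₁)²]
  = √[0² + (-6)² + (-1)²]
  = √[0 + 36 + 1]
  = √37
  ≈ 6.083

6.083


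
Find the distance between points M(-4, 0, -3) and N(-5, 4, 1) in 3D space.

d = √[(x₂-x₁)² + (y₂-y₁)² + (z₂-z₁)²]
  = √[(-1)² + 4² + 4²]
  = √[1 + 16 + 16]
  = √33
  ≈ 5.745

5.745


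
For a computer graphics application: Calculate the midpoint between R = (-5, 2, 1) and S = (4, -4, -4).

M = ((x₁+x₂)/2, (y₁+y₂)/2, (z₁+z₂)/2)
  = ((-5 + 4)/2, (2 - 4)/2, (1 - 4)/2)
  = (-1/2, -2/2, -3/2)
  = (-0.5, -1, -1.5)

(-0.5, -1, -1.5)


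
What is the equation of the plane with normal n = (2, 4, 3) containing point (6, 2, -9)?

The plane through P with normal n = (a, b, c) satisfies n·(r - P) = 0,
i.e. ax + by + cz = a·x₀ + b·y₀ + c·z₀.
d = 2·6 + 4·2 + 3·(-9)
  = 12 + 8 - 27
  = -7
Equation: 2x + 4y + 3z = -7

2x + 4y + 3z = -7


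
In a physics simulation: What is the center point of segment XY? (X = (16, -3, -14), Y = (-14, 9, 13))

M = ((x₁+x₂)/2, (y₁+y₂)/2, (z₁+z₂)/2)
  = ((16 - 14)/2, (-3 + 9)/2, (-14 + 13)/2)
  = (2/2, 6/2, -1/2)
  = (1, 3, -0.5)

(1, 3, -0.5)


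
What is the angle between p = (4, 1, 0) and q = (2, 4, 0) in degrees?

p·q = 4·2 + 1·4 + 0·0 = 8 + 4 + 0 = 12
|p| = √(4² + 1² + 0²) = √17 ≈ 4.123
|q| = √(2² + 4² + 0²) = √20 ≈ 4.472
cos θ = (p·q)/(|p||q|) = 12/(4.123·4.472) ≈ 0.6508
θ = arccos(0.6508) ≈ 49.4°

49.4°


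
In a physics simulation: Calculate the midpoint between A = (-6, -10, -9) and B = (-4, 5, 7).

M = ((x₁+x₂)/2, (y₁+y₂)/2, (z₁+z₂)/2)
  = ((-6 - 4)/2, (-10 + 5)/2, (-9 + 7)/2)
  = (-10/2, -5/2, -2/2)
  = (-5, -2.5, -1)

(-5, -2.5, -1)


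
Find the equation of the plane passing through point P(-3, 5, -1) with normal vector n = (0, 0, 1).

The plane through P with normal n = (a, b, c) satisfies n·(r - P) = 0,
i.e. ax + by + cz = a·x₀ + b·y₀ + c·z₀.
d = 0·(-3) + 0·5 + 1·(-1)
  = 0 + 0 - 1
  = -1
Equation: z = -1

z = -1


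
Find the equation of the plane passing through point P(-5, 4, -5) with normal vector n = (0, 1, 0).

The plane through P with normal n = (a, b, c) satisfies n·(r - P) = 0,
i.e. ax + by + cz = a·x₀ + b·y₀ + c·z₀.
d = 0·(-5) + 1·4 + 0·(-5)
  = 0 + 4 + 0
  = 4
Equation: y = 4

y = 4


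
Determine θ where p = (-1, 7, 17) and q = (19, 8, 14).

p·q = (-1)·19 + 7·8 + 17·14 = -19 + 56 + 238 = 275
|p| = √((-1)² + 7² + 17²) = √339 ≈ 18.41
|q| = √(19² + 8² + 14²) = √621 ≈ 24.92
cos θ = (p·q)/(|p||q|) = 275/(18.41·24.92) ≈ 0.5994
θ = arccos(0.5994) ≈ 53.18°

53.18°


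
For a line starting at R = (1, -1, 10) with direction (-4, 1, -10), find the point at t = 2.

P(t) = R + t·d
  = (1 + (-4)·2, -1 + 1·2, 10 + (-10)·2)
  = (1 - 8, -1 + 2, 10 - 20)
  = (-7, 1, -10)

(-7, 1, -10)


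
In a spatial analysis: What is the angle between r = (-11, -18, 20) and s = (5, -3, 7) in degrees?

r·s = (-11)·5 + (-18)·(-3) + 20·7 = -55 + 54 + 140 = 139
|r| = √((-11)² + (-18)² + 20²) = √845 ≈ 29.07
|s| = √(5² + (-3)² + 7²) = √83 ≈ 9.11
cos θ = (r·s)/(|r||s|) = 139/(29.07·9.11) ≈ 0.5249
θ = arccos(0.5249) ≈ 58.34°

58.34°


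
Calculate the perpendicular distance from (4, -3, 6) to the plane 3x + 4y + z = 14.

distance = |a·x₀ + b·y₀ + c·z₀ - d| / √(a² + b² + c²)
  = |3·4 + 4·(-3) + 1·6 - 14| / √(3² + 4² + 1²)
  = |12 - 12 + 6 - 14| / √(9 + 16 + 1)
  = |-8| / √26
  = 8 / 5.099
  ≈ 1.569

1.569


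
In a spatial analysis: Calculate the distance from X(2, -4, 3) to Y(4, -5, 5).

d = √[(x₂-x₁)² + (y₂-y₁)² + (z₂-z₁)²]
  = √[2² + (-1)² + 2²]
  = √[4 + 1 + 4]
  = √9
  ≈ 3

3


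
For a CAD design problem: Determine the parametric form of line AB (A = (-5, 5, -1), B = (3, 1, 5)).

Direction vector d = B - A = (3 + 5, 1 - 5, 5 + 1) = (8, -4, 6)
Parametric form r = A + t·d:
x = -5 + 8t, y = 5 - 4t, z = -1 + 6t

x = -5 + 8t, y = 5 - 4t, z = -1 + 6t


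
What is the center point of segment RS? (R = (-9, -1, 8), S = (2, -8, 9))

M = ((x₁+x₂)/2, (y₁+y₂)/2, (z₁+z₂)/2)
  = ((-9 + 2)/2, (-1 - 8)/2, (8 + 9)/2)
  = (-7/2, -9/2, 17/2)
  = (-3.5, -4.5, 8.5)

(-3.5, -4.5, 8.5)


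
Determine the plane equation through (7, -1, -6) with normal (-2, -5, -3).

The plane through P with normal n = (a, b, c) satisfies n·(r - P) = 0,
i.e. ax + by + cz = a·x₀ + b·y₀ + c·z₀.
d = (-2)·7 + (-5)·(-1) + (-3)·(-6)
  = -14 + 5 + 18
  = 9
Equation: -2x - 5y - 3z = 9

-2x - 5y - 3z = 9


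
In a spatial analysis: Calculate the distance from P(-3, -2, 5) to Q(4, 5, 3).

d = √[(x₂-x₁)² + (y₂-y₁)² + (z₂-z₁)²]
  = √[7² + 7² + (-2)²]
  = √[49 + 49 + 4]
  = √102
  ≈ 10.1

10.1


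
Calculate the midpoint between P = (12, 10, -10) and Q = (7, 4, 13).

M = ((x₁+x₂)/2, (y₁+y₂)/2, (z₁+z₂)/2)
  = ((12 + 7)/2, (10 + 4)/2, (-10 + 13)/2)
  = (19/2, 14/2, 3/2)
  = (9.5, 7, 1.5)

(9.5, 7, 1.5)


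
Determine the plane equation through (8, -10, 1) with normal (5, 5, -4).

The plane through P with normal n = (a, b, c) satisfies n·(r - P) = 0,
i.e. ax + by + cz = a·x₀ + b·y₀ + c·z₀.
d = 5·8 + 5·(-10) + (-4)·1
  = 40 - 50 - 4
  = -14
Equation: 5x + 5y - 4z = -14

5x + 5y - 4z = -14


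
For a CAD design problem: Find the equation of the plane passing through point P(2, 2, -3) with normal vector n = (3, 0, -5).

The plane through P with normal n = (a, b, c) satisfies n·(r - P) = 0,
i.e. ax + by + cz = a·x₀ + b·y₀ + c·z₀.
d = 3·2 + 0·2 + (-5)·(-3)
  = 6 + 0 + 15
  = 21
Equation: 3x - 5z = 21

3x - 5z = 21
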